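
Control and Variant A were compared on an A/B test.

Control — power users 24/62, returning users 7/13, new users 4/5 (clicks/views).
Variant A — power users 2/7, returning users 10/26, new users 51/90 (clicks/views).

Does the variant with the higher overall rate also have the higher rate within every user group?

No

Power users: Control 24/62 = 38.7%, Variant A 2/7 = 28.6% → Control
Returning users: Control 7/13 = 53.8%, Variant A 10/26 = 38.5% → Control
New users: Control 4/5 = 80.0%, Variant A 51/90 = 56.7% → Control
Overall: Control 35/80 = 43.8%, Variant A 63/123 = 51.2% → Variant A
Control wins each user group but Variant A wins overall — the comparison reverses. Control's views skew toward power users, which has a lower base rate.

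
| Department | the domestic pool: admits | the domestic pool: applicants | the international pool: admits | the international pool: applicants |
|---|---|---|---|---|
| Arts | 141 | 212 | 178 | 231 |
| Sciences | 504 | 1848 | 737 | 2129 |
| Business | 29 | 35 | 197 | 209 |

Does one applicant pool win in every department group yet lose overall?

Arts: the domestic pool 141/212 = 66.5%, the international pool 178/231 = 77.1% → the international pool
Sciences: the domestic pool 504/1848 = 27.3%, the international pool 737/2129 = 34.6% → the international pool
Business: the domestic pool 29/35 = 82.9%, the international pool 197/209 = 94.3% → the international pool
Overall: the domestic pool 674/2095 = 32.2%, the international pool 1112/2569 = 43.3% → the international pool
The international pool wins overall and in every department group — no reversal.

No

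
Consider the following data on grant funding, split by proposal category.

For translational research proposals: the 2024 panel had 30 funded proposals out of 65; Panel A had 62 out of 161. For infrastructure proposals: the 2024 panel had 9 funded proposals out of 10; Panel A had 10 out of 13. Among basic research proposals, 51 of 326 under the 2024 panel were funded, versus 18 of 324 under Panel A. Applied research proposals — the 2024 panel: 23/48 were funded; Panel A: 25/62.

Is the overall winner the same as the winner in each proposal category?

Translational research: the 2024 panel 30/65 = 46.2%, Panel A 62/161 = 38.5% → the 2024 panel
Infrastructure: the 2024 panel 9/10 = 90.0%, Panel A 10/13 = 76.9% → the 2024 panel
Basic research: the 2024 panel 51/326 = 15.6%, Panel A 18/324 = 5.6% → the 2024 panel
Applied research: the 2024 panel 23/48 = 47.9%, Panel A 25/62 = 40.3% → the 2024 panel
Overall: the 2024 panel 113/449 = 25.2%, Panel A 115/560 = 20.5% → the 2024 panel
The 2024 panel wins overall and in every proposal group — no reversal.

Yes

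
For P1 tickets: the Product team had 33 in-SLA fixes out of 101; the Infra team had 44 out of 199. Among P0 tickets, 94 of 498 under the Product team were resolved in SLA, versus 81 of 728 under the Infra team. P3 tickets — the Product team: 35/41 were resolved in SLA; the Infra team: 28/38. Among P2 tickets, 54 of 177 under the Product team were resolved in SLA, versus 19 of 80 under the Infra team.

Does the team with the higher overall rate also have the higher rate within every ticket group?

Yes

P1: the Product team 33/101 = 32.7%, the Infra team 44/199 = 22.1% → the Product team
P0: the Product team 94/498 = 18.9%, the Infra team 81/728 = 11.1% → the Product team
P3: the Product team 35/41 = 85.4%, the Infra team 28/38 = 73.7% → the Product team
P2: the Product team 54/177 = 30.5%, the Infra team 19/80 = 23.8% → the Product team
Overall: the Product team 216/817 = 26.4%, the Infra team 172/1045 = 16.5% → the Product team
The Product team wins overall and in every ticket group — no reversal.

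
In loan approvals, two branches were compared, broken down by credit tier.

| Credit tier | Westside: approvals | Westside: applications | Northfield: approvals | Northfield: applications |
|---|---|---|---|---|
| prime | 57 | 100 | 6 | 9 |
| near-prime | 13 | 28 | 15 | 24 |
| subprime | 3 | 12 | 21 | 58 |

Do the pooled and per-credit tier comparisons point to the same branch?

No

Prime: Westside 57/100 = 57.0%, Northfield 6/9 = 66.7% → Northfield
Near-prime: Westside 13/28 = 46.4%, Northfield 15/24 = 62.5% → Northfield
Subprime: Westside 3/12 = 25.0%, Northfield 21/58 = 36.2% → Northfield
Overall: Westside 73/140 = 52.1%, Northfield 42/91 = 46.2% → Westside
Northfield wins each credit group but Westside wins overall — the comparison reverses. Northfield's applications skew toward subprime, which has a lower base rate.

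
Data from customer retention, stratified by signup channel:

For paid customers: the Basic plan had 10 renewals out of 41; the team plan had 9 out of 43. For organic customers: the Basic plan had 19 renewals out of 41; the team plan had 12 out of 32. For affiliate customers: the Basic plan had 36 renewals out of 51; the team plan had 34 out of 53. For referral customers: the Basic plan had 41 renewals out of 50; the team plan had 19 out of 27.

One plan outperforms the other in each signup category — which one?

the Basic plan

Paid: the Basic plan 10/41 = 24.4%, the team plan 9/43 = 20.9% → the Basic plan
Organic: the Basic plan 19/41 = 46.3%, the team plan 12/32 = 37.5% → the Basic plan
Affiliate: the Basic plan 36/51 = 70.6%, the team plan 34/53 = 64.2% → the Basic plan
Referral: the Basic plan 41/50 = 82.0%, the team plan 19/27 = 70.4% → the Basic plan
The Basic plan has the higher rate in all 4 groups.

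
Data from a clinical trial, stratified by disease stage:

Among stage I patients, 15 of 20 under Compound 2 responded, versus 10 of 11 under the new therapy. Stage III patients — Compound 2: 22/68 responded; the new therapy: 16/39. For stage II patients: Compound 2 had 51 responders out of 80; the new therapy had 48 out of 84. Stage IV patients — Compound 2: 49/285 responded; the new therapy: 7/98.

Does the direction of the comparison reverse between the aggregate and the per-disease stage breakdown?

Stage I: Compound 2 15/20 = 75.0%, the new therapy 10/11 = 90.9% → the new therapy
Stage III: Compound 2 22/68 = 32.4%, the new therapy 16/39 = 41.0% → the new therapy
Stage II: Compound 2 51/80 = 63.8%, the new therapy 48/84 = 57.1% → Compound 2
Stage IV: Compound 2 49/285 = 17.2%, the new therapy 7/98 = 7.1% → Compound 2
Overall: Compound 2 137/453 = 30.2%, the new therapy 81/232 = 34.9% → the new therapy
Neither sweeps: Compound 2 wins 2 of 4 groups, the new therapy wins 2. The new therapy wins overall but not every group — no Simpson reversal.

No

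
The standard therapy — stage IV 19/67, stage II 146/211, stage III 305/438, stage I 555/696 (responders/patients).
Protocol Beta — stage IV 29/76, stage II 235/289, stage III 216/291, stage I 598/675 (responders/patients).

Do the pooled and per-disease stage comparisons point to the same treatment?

Yes

Stage IV: the standard therapy 19/67 = 28.4%, Protocol Beta 29/76 = 38.2% → Protocol Beta
Stage II: the standard therapy 146/211 = 69.2%, Protocol Beta 235/289 = 81.3% → Protocol Beta
Stage III: the standard therapy 305/438 = 69.6%, Protocol Beta 216/291 = 74.2% → Protocol Beta
Stage I: the standard therapy 555/696 = 79.7%, Protocol Beta 598/675 = 88.6% → Protocol Beta
Overall: the standard therapy 1025/1412 = 72.6%, Protocol Beta 1078/1331 = 81.0% → Protocol Beta
Protocol Beta wins overall and in every disease group — no reversal.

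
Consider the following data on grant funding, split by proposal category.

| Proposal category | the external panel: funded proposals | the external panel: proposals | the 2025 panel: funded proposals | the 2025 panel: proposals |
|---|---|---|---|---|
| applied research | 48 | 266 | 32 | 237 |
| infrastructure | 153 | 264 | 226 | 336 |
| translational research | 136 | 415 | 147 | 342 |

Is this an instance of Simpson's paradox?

No

Applied research: the external panel 48/266 = 18.0%, the 2025 panel 32/237 = 13.5% → the external panel
Infrastructure: the external panel 153/264 = 58.0%, the 2025 panel 226/336 = 67.3% → the 2025 panel
Translational research: the external panel 136/415 = 32.8%, the 2025 panel 147/342 = 43.0% → the 2025 panel
Overall: the external panel 337/945 = 35.7%, the 2025 panel 405/915 = 44.3% → the 2025 panel
Neither sweeps: the external panel wins 1 of 3 groups, the 2025 panel wins 2. The 2025 panel wins overall but not every group — no Simpson reversal.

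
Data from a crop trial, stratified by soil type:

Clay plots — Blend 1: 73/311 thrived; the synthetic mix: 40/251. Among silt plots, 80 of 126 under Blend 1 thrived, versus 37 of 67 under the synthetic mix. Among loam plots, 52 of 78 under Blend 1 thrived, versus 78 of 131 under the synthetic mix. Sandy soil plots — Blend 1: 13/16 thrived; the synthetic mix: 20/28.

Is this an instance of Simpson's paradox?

No

Clay: Blend 1 73/311 = 23.5%, the synthetic mix 40/251 = 15.9% → Blend 1
Silt: Blend 1 80/126 = 63.5%, the synthetic mix 37/67 = 55.2% → Blend 1
Loam: Blend 1 52/78 = 66.7%, the synthetic mix 78/131 = 59.5% → Blend 1
Sandy soil: Blend 1 13/16 = 81.2%, the synthetic mix 20/28 = 71.4% → Blend 1
Overall: Blend 1 218/531 = 41.1%, the synthetic mix 175/477 = 36.7% → Blend 1
Blend 1 wins overall and in every soil group — no reversal.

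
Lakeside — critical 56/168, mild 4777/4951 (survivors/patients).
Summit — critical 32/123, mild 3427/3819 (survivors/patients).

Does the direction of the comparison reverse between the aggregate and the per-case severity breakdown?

Critical: Lakeside 56/168 = 33.3%, Summit 32/123 = 26.0% → Lakeside
Mild: Lakeside 4777/4951 = 96.5%, Summit 3427/3819 = 89.7% → Lakeside
Overall: Lakeside 4833/5119 = 94.4%, Summit 3459/3942 = 87.7% → Lakeside
Lakeside wins overall and in every case group — no reversal.

No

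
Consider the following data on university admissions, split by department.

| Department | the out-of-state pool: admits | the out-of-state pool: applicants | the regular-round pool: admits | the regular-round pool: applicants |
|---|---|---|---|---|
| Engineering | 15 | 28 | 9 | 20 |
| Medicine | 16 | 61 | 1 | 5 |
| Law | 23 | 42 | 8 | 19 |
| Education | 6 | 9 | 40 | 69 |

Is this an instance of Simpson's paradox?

Engineering: the out-of-state pool 15/28 = 53.6%, the regular-round pool 9/20 = 45.0% → the out-of-state pool
Medicine: the out-of-state pool 16/61 = 26.2%, the regular-round pool 1/5 = 20.0% → the out-of-state pool
Law: the out-of-state pool 23/42 = 54.8%, the regular-round pool 8/19 = 42.1% → the out-of-state pool
Education: the out-of-state pool 6/9 = 66.7%, the regular-round pool 40/69 = 58.0% → the out-of-state pool
Overall: the out-of-state pool 60/140 = 42.9%, the regular-round pool 58/113 = 51.3% → the regular-round pool
The out-of-state pool wins each department group but the regular-round pool wins overall — the comparison reverses. The out-of-state pool's applicants skew toward Medicine, which has a lower base rate.

Yes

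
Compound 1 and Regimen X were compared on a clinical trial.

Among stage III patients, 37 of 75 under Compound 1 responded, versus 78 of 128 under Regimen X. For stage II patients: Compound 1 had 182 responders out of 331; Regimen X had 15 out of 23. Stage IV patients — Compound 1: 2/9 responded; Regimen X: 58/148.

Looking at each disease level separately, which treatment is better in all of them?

Regimen X

Stage III: Compound 1 37/75 = 49.3%, Regimen X 78/128 = 60.9% → Regimen X
Stage II: Compound 1 182/331 = 55.0%, Regimen X 15/23 = 65.2% → Regimen X
Stage IV: Compound 1 2/9 = 22.2%, Regimen X 58/148 = 39.2% → Regimen X
Regimen X has the higher rate in all 3 groups.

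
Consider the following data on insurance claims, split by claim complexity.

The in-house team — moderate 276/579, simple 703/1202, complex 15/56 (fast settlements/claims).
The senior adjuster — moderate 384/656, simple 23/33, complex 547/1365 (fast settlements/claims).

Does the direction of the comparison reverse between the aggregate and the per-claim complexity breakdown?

Yes

Moderate: the in-house team 276/579 = 47.7%, the senior adjuster 384/656 = 58.5% → the senior adjuster
Simple: the in-house team 703/1202 = 58.5%, the senior adjuster 23/33 = 69.7% → the senior adjuster
Complex: the in-house team 15/56 = 26.8%, the senior adjuster 547/1365 = 40.1% → the senior adjuster
Overall: the in-house team 994/1837 = 54.1%, the senior adjuster 954/2054 = 46.4% → the in-house team
The senior adjuster wins each claim group but the in-house team wins overall — the comparison reverses. The senior adjuster's claims skew toward complex, which has a lower base rate.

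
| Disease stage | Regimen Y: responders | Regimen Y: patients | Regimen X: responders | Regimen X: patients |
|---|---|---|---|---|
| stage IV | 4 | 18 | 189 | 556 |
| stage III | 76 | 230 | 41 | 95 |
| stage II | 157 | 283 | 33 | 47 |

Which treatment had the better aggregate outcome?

Regimen Y

Stage IV: Regimen Y 4/18 = 22.2%, Regimen X 189/556 = 34.0% → Regimen X
Stage III: Regimen Y 76/230 = 33.0%, Regimen X 41/95 = 43.2% → Regimen X
Stage II: Regimen Y 157/283 = 55.5%, Regimen X 33/47 = 70.2% → Regimen X
Overall: Regimen Y 237/531 = 44.6%, Regimen X 263/698 = 37.7% → Regimen Y
(Regimen X wins every disease group but Regimen Y wins overall — Regimen X's patients skew toward the low-rate stage IV group.)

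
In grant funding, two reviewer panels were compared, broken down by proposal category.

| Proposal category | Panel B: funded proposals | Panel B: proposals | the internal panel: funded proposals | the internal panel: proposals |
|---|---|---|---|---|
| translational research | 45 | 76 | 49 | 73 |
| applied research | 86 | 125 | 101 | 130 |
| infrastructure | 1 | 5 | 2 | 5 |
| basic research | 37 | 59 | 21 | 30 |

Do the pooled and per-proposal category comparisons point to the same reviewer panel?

Translational research: Panel B 45/76 = 59.2%, the internal panel 49/73 = 67.1% → the internal panel
Applied research: Panel B 86/125 = 68.8%, the internal panel 101/130 = 77.7% → the internal panel
Infrastructure: Panel B 1/5 = 20.0%, the internal panel 2/5 = 40.0% → the internal panel
Basic research: Panel B 37/59 = 62.7%, the internal panel 21/30 = 70.0% → the internal panel
Overall: Panel B 169/265 = 63.8%, the internal panel 173/238 = 72.7% → the internal panel
The internal panel wins overall and in every proposal group — no reversal.

Yes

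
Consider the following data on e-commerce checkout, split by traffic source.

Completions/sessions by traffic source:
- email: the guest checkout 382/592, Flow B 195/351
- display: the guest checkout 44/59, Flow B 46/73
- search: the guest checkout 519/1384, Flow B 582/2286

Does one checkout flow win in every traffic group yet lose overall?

No

Email: the guest checkout 382/592 = 64.5%, Flow B 195/351 = 55.6% → the guest checkout
Display: the guest checkout 44/59 = 74.6%, Flow B 46/73 = 63.0% → the guest checkout
Search: the guest checkout 519/1384 = 37.5%, Flow B 582/2286 = 25.5% → the guest checkout
Overall: the guest checkout 945/2035 = 46.4%, Flow B 823/2710 = 30.4% → the guest checkout
The guest checkout wins overall and in every traffic group — no reversal.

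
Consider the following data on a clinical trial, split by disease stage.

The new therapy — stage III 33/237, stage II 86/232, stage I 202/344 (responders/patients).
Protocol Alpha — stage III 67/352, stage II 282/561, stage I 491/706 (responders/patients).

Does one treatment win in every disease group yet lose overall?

Stage III: the new therapy 33/237 = 13.9%, Protocol Alpha 67/352 = 19.0% → Protocol Alpha
Stage II: the new therapy 86/232 = 37.1%, Protocol Alpha 282/561 = 50.3% → Protocol Alpha
Stage I: the new therapy 202/344 = 58.7%, Protocol Alpha 491/706 = 69.5% → Protocol Alpha
Overall: the new therapy 321/813 = 39.5%, Protocol Alpha 840/1619 = 51.9% → Protocol Alpha
Protocol Alpha wins overall and in every disease group — no reversal.

No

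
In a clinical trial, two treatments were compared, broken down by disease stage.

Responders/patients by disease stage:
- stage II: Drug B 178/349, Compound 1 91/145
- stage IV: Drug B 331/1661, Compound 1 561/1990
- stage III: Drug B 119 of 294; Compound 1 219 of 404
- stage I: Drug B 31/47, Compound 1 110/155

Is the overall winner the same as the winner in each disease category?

Stage II: Drug B 178/349 = 51.0%, Compound 1 91/145 = 62.8% → Compound 1
Stage IV: Drug B 331/1661 = 19.9%, Compound 1 561/1990 = 28.2% → Compound 1
Stage III: Drug B 119/294 = 40.5%, Compound 1 219/404 = 54.2% → Compound 1
Stage I: Drug B 31/47 = 66.0%, Compound 1 110/155 = 71.0% → Compound 1
Overall: Drug B 659/2351 = 28.0%, Compound 1 981/2694 = 36.4% → Compound 1
Compound 1 wins overall and in every disease group — no reversal.

Yes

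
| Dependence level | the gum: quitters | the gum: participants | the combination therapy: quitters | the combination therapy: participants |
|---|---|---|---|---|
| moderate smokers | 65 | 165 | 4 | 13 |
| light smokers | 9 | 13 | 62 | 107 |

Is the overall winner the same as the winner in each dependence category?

No

Moderate smokers: the gum 65/165 = 39.4%, the combination therapy 4/13 = 30.8% → the gum
Light smokers: the gum 9/13 = 69.2%, the combination therapy 62/107 = 57.9% → the gum
Overall: the gum 74/178 = 41.6%, the combination therapy 66/120 = 55.0% → the combination therapy
The gum wins each dependence group but the combination therapy wins overall — the comparison reverses. The gum's participants skew toward moderate smokers, which has a lower base rate.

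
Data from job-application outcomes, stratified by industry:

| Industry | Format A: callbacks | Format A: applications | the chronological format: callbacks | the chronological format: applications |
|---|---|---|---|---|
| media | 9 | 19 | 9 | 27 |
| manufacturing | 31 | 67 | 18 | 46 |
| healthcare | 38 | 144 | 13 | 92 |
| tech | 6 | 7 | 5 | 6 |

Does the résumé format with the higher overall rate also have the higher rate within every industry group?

Yes

Media: Format A 9/19 = 47.4%, the chronological format 9/27 = 33.3% → Format A
Manufacturing: Format A 31/67 = 46.3%, the chronological format 18/46 = 39.1% → Format A
Healthcare: Format A 38/144 = 26.4%, the chronological format 13/92 = 14.1% → Format A
Tech: Format A 6/7 = 85.7%, the chronological format 5/6 = 83.3% → Format A
Overall: Format A 84/237 = 35.4%, the chronological format 45/171 = 26.3% → Format A
Format A wins overall and in every industry group — no reversal.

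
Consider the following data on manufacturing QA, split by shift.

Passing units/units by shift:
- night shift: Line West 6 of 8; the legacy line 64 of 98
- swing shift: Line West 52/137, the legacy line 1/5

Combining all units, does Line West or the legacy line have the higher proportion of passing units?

the legacy line

Night shift: Line West 6/8 = 75.0%, the legacy line 64/98 = 65.3% → Line West
Swing shift: Line West 52/137 = 38.0%, the legacy line 1/5 = 20.0% → Line West
Overall: Line West 58/145 = 40.0%, the legacy line 65/103 = 63.1% → the legacy line
(Line West wins every shift group but the legacy line wins overall — Line West's units skew toward the low-rate swing shift group.)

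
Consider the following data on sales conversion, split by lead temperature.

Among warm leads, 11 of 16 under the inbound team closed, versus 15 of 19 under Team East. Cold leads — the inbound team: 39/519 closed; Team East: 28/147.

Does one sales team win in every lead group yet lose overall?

No

Warm: the inbound team 11/16 = 68.8%, Team East 15/19 = 78.9% → Team East
Cold: the inbound team 39/519 = 7.5%, Team East 28/147 = 19.0% → Team East
Overall: the inbound team 50/535 = 9.3%, Team East 43/166 = 25.9% → Team East
Team East wins overall and in every lead group — no reversal.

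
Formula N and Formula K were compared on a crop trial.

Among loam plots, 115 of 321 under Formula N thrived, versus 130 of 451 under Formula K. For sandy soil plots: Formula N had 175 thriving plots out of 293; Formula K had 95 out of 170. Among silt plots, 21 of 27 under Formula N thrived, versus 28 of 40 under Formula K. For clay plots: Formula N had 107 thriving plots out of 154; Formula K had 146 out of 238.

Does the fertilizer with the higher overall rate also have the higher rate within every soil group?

Loam: Formula N 115/321 = 35.8%, Formula K 130/451 = 28.8% → Formula N
Sandy soil: Formula N 175/293 = 59.7%, Formula K 95/170 = 55.9% → Formula N
Silt: Formula N 21/27 = 77.8%, Formula K 28/40 = 70.0% → Formula N
Clay: Formula N 107/154 = 69.5%, Formula K 146/238 = 61.3% → Formula N
Overall: Formula N 418/795 = 52.6%, Formula K 399/899 = 44.4% → Formula N
Formula N wins overall and in every soil group — no reversal.

Yes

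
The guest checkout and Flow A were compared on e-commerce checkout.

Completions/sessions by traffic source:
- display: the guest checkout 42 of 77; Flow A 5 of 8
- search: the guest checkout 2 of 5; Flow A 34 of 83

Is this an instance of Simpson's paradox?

Yes

Display: the guest checkout 42/77 = 54.5%, Flow A 5/8 = 62.5% → Flow A
Search: the guest checkout 2/5 = 40.0%, Flow A 34/83 = 41.0% → Flow A
Overall: the guest checkout 44/82 = 53.7%, Flow A 39/91 = 42.9% → the guest checkout
Flow A wins each traffic group but the guest checkout wins overall — the comparison reverses. Flow A's sessions skew toward search, which has a lower base rate.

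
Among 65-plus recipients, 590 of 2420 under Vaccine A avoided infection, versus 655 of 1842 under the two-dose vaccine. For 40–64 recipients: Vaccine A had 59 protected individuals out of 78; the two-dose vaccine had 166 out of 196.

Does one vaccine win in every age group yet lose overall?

65-plus: Vaccine A 590/2420 = 24.4%, the two-dose vaccine 655/1842 = 35.6% → the two-dose vaccine
40–64: Vaccine A 59/78 = 75.6%, the two-dose vaccine 166/196 = 84.7% → the two-dose vaccine
Overall: Vaccine A 649/2498 = 26.0%, the two-dose vaccine 821/2038 = 40.3% → the two-dose vaccine
The two-dose vaccine wins overall and in every age group — no reversal.

No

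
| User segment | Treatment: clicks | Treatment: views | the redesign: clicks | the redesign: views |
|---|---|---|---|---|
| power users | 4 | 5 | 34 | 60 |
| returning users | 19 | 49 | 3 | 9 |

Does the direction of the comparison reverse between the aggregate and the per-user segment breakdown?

Power users: Treatment 4/5 = 80.0%, the redesign 34/60 = 56.7% → Treatment
Returning users: Treatment 19/49 = 38.8%, the redesign 3/9 = 33.3% → Treatment
Overall: Treatment 23/54 = 42.6%, the redesign 37/69 = 53.6% → the redesign
Treatment wins each user group but the redesign wins overall — the comparison reverses. Treatment's views skew toward returning users, which has a lower base rate.

Yes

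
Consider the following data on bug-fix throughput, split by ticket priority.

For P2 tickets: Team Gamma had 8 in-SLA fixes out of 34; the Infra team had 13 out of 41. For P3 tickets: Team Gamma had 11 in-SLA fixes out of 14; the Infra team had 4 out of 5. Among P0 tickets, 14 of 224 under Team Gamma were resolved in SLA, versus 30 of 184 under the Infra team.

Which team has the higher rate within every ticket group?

P2: Team Gamma 8/34 = 23.5%, the Infra team 13/41 = 31.7% → the Infra team
P3: Team Gamma 11/14 = 78.6%, the Infra team 4/5 = 80.0% → the Infra team
P0: Team Gamma 14/224 = 6.2%, the Infra team 30/184 = 16.3% → the Infra team
The Infra team has the higher rate in all 3 groups.

the Infra team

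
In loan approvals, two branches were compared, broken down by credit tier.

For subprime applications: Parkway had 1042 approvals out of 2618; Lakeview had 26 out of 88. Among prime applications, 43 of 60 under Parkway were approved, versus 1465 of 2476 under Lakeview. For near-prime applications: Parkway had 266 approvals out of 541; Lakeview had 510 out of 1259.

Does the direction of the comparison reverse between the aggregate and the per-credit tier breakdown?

Subprime: Parkway 1042/2618 = 39.8%, Lakeview 26/88 = 29.5% → Parkway
Prime: Parkway 43/60 = 71.7%, Lakeview 1465/2476 = 59.2% → Parkway
Near-prime: Parkway 266/541 = 49.2%, Lakeview 510/1259 = 40.5% → Parkway
Overall: Parkway 1351/3219 = 42.0%, Lakeview 2001/3823 = 52.3% → Lakeview
Parkway wins each credit group but Lakeview wins overall — the comparison reverses. Parkway's applications skew toward subprime, which has a lower base rate.

Yes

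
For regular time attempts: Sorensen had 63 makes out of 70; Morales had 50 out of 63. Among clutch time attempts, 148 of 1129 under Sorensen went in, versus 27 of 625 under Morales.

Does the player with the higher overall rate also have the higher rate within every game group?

Yes

Regular time: Sorensen 63/70 = 90.0%, Morales 50/63 = 79.4% → Sorensen
Clutch time: Sorensen 148/1129 = 13.1%, Morales 27/625 = 4.3% → Sorensen
Overall: Sorensen 211/1199 = 17.6%, Morales 77/688 = 11.2% → Sorensen
Sorensen wins overall and in every game group — no reversal.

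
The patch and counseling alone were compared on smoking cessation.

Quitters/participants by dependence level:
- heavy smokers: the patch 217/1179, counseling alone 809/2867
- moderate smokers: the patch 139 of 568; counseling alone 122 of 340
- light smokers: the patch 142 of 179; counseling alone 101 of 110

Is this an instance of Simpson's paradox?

No

Heavy smokers: the patch 217/1179 = 18.4%, counseling alone 809/2867 = 28.2% → counseling alone
Moderate smokers: the patch 139/568 = 24.5%, counseling alone 122/340 = 35.9% → counseling alone
Light smokers: the patch 142/179 = 79.3%, counseling alone 101/110 = 91.8% → counseling alone
Overall: the patch 498/1926 = 25.9%, counseling alone 1032/3317 = 31.1% → counseling alone
Counseling alone wins overall and in every dependence group — no reversal.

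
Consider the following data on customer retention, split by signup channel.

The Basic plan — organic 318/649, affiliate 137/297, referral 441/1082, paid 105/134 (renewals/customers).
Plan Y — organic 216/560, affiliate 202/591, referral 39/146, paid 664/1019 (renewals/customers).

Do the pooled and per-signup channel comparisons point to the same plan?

No

Organic: the Basic plan 318/649 = 49.0%, Plan Y 216/560 = 38.6% → the Basic plan
Affiliate: the Basic plan 137/297 = 46.1%, Plan Y 202/591 = 34.2% → the Basic plan
Referral: the Basic plan 441/1082 = 40.8%, Plan Y 39/146 = 26.7% → the Basic plan
Paid: the Basic plan 105/134 = 78.4%, Plan Y 664/1019 = 65.2% → the Basic plan
Overall: the Basic plan 1001/2162 = 46.3%, Plan Y 1121/2316 = 48.4% → Plan Y
The Basic plan wins each signup group but Plan Y wins overall — the comparison reverses. The Basic plan's customers skew toward referral, which has a lower base rate.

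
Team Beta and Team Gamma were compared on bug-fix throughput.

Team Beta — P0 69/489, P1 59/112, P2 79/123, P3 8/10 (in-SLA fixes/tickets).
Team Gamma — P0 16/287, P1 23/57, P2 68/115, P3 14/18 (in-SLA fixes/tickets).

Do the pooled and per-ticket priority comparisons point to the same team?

P0: Team Beta 69/489 = 14.1%, Team Gamma 16/287 = 5.6% → Team Beta
P1: Team Beta 59/112 = 52.7%, Team Gamma 23/57 = 40.4% → Team Beta
P2: Team Beta 79/123 = 64.2%, Team Gamma 68/115 = 59.1% → Team Beta
P3: Team Beta 8/10 = 80.0%, Team Gamma 14/18 = 77.8% → Team Beta
Overall: Team Beta 215/734 = 29.3%, Team Gamma 121/477 = 25.4% → Team Beta
Team Beta wins overall and in every ticket group — no reversal.

Yes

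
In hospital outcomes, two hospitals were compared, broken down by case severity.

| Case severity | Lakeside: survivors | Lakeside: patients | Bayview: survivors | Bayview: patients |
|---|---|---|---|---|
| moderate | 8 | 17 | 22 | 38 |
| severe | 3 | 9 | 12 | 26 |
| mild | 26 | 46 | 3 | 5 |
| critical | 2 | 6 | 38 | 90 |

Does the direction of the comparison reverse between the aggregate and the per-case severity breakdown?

Moderate: Lakeside 8/17 = 47.1%, Bayview 22/38 = 57.9% → Bayview
Severe: Lakeside 3/9 = 33.3%, Bayview 12/26 = 46.2% → Bayview
Mild: Lakeside 26/46 = 56.5%, Bayview 3/5 = 60.0% → Bayview
Critical: Lakeside 2/6 = 33.3%, Bayview 38/90 = 42.2% → Bayview
Overall: Lakeside 39/78 = 50.0%, Bayview 75/159 = 47.2% → Lakeside
Bayview wins each case group but Lakeside wins overall — the comparison reverses. Bayview's patients skew toward critical, which has a lower base rate.

Yes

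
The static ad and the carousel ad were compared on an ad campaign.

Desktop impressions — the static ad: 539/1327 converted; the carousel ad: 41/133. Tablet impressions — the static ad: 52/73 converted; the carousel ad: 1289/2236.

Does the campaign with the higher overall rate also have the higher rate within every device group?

Desktop: the static ad 539/1327 = 40.6%, the carousel ad 41/133 = 30.8% → the static ad
Tablet: the static ad 52/73 = 71.2%, the carousel ad 1289/2236 = 57.6% → the static ad
Overall: the static ad 591/1400 = 42.2%, the carousel ad 1330/2369 = 56.1% → the carousel ad
The static ad wins each device group but the carousel ad wins overall — the comparison reverses. The static ad's impressions skew toward desktop, which has a lower base rate.

No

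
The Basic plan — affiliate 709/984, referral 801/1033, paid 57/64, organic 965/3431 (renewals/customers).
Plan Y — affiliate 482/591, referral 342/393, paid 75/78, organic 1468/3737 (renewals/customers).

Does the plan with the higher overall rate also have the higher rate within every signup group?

Affiliate: the Basic plan 709/984 = 72.1%, Plan Y 482/591 = 81.6% → Plan Y
Referral: the Basic plan 801/1033 = 77.5%, Plan Y 342/393 = 87.0% → Plan Y
Paid: the Basic plan 57/64 = 89.1%, Plan Y 75/78 = 96.2% → Plan Y
Organic: the Basic plan 965/3431 = 28.1%, Plan Y 1468/3737 = 39.3% → Plan Y
Overall: the Basic plan 2532/5512 = 45.9%, Plan Y 2367/4799 = 49.3% → Plan Y
Plan Y wins overall and in every signup group — no reversal.

Yes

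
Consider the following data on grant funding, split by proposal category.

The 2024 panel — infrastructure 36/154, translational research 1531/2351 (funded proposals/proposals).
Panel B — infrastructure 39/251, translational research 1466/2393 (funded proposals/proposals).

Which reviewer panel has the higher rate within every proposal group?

the 2024 panel

Infrastructure: the 2024 panel 36/154 = 23.4%, Panel B 39/251 = 15.5% → the 2024 panel
Translational research: the 2024 panel 1531/2351 = 65.1%, Panel B 1466/2393 = 61.3% → the 2024 panel
The 2024 panel has the higher rate in both groups.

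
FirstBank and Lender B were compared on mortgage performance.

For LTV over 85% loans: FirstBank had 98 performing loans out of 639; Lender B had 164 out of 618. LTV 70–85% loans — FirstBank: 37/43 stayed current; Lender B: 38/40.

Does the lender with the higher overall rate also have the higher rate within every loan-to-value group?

LTV over 85%: FirstBank 98/639 = 15.3%, Lender B 164/618 = 26.5% → Lender B
LTV 70–85%: FirstBank 37/43 = 86.0%, Lender B 38/40 = 95.0% → Lender B
Overall: FirstBank 135/682 = 19.8%, Lender B 202/658 = 30.7% → Lender B
Lender B wins overall and in every loan-to-value group — no reversal.

Yes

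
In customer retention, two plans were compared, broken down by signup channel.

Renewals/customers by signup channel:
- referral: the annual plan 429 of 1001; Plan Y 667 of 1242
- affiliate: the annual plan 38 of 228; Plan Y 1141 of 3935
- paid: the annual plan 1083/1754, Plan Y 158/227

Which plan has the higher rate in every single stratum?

Plan Y

Referral: the annual plan 429/1001 = 42.9%, Plan Y 667/1242 = 53.7% → Plan Y
Affiliate: the annual plan 38/228 = 16.7%, Plan Y 1141/3935 = 29.0% → Plan Y
Paid: the annual plan 1083/1754 = 61.7%, Plan Y 158/227 = 69.6% → Plan Y
Plan Y has the higher rate in all 3 groups.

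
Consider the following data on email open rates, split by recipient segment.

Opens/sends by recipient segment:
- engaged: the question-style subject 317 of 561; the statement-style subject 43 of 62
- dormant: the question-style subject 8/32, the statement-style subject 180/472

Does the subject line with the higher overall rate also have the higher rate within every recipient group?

No

Engaged: the question-style subject 317/561 = 56.5%, the statement-style subject 43/62 = 69.4% → the statement-style subject
Dormant: the question-style subject 8/32 = 25.0%, the statement-style subject 180/472 = 38.1% → the statement-style subject
Overall: the question-style subject 325/593 = 54.8%, the statement-style subject 223/534 = 41.8% → the question-style subject
The statement-style subject wins each recipient group but the question-style subject wins overall — the comparison reverses. The statement-style subject's sends skew toward dormant, which has a lower base rate.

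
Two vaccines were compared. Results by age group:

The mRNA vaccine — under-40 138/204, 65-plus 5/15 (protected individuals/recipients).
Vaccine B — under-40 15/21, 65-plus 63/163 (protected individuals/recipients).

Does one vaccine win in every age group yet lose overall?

Yes

Under-40: the mRNA vaccine 138/204 = 67.6%, Vaccine B 15/21 = 71.4% → Vaccine B
65-plus: the mRNA vaccine 5/15 = 33.3%, Vaccine B 63/163 = 38.7% → Vaccine B
Overall: the mRNA vaccine 143/219 = 65.3%, Vaccine B 78/184 = 42.4% → the mRNA vaccine
Vaccine B wins each age group but the mRNA vaccine wins overall — the comparison reverses. Vaccine B's recipients skew toward 65-plus, which has a lower base rate.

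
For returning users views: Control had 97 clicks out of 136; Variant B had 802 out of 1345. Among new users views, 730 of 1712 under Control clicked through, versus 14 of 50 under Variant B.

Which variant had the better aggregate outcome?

Returning users: Control 97/136 = 71.3%, Variant B 802/1345 = 59.6% → Control
New users: Control 730/1712 = 42.6%, Variant B 14/50 = 28.0% → Control
Overall: Control 827/1848 = 44.8%, Variant B 816/1395 = 58.5% → Variant B
(Control wins every user group but Variant B wins overall — Control's views skew toward the low-rate new users group.)

Variant B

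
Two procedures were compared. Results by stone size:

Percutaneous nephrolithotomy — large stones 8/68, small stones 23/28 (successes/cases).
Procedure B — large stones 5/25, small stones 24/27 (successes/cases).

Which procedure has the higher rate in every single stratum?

Large stones: percutaneous nephrolithotomy 8/68 = 11.8%, Procedure B 5/25 = 20.0% → Procedure B
Small stones: percutaneous nephrolithotomy 23/28 = 82.1%, Procedure B 24/27 = 88.9% → Procedure B
Procedure B has the higher rate in both groups.

Procedure B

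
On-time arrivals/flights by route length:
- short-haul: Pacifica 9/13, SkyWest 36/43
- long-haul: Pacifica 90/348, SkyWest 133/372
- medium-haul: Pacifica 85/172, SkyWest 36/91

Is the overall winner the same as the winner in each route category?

Short-haul: Pacifica 9/13 = 69.2%, SkyWest 36/43 = 83.7% → SkyWest
Long-haul: Pacifica 90/348 = 25.9%, SkyWest 133/372 = 35.8% → SkyWest
Medium-haul: Pacifica 85/172 = 49.4%, SkyWest 36/91 = 39.6% → Pacifica
Overall: Pacifica 184/533 = 34.5%, SkyWest 205/506 = 40.5% → SkyWest
Neither sweeps: Pacifica wins 1 of 3 groups, SkyWest wins 2. SkyWest wins overall but not every group — no Simpson reversal.

No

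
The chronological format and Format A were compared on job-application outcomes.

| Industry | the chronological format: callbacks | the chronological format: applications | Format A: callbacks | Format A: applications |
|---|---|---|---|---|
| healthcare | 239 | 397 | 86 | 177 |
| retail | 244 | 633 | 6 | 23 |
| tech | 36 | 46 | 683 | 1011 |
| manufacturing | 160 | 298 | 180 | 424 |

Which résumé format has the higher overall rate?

Healthcare: the chronological format 239/397 = 60.2%, Format A 86/177 = 48.6% → the chronological format
Retail: the chronological format 244/633 = 38.5%, Format A 6/23 = 26.1% → the chronological format
Tech: the chronological format 36/46 = 78.3%, Format A 683/1011 = 67.6% → the chronological format
Manufacturing: the chronological format 160/298 = 53.7%, Format A 180/424 = 42.5% → the chronological format
Overall: the chronological format 679/1374 = 49.4%, Format A 955/1635 = 58.4% → Format A
(The chronological format wins every industry group but Format A wins overall — the chronological format's applications skew toward the low-rate retail group.)

Format A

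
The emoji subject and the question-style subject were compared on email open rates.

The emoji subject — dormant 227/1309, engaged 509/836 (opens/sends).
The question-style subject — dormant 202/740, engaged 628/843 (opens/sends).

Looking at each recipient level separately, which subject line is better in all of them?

the question-style subject

Dormant: the emoji subject 227/1309 = 17.3%, the question-style subject 202/740 = 27.3% → the question-style subject
Engaged: the emoji subject 509/836 = 60.9%, the question-style subject 628/843 = 74.5% → the question-style subject
The question-style subject has the higher rate in both groups.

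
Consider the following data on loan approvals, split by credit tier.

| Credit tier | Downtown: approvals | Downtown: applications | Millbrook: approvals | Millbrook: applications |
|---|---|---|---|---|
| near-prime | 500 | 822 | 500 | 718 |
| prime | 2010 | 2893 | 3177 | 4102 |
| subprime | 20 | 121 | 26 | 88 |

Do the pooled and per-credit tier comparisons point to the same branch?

Near-prime: Downtown 500/822 = 60.8%, Millbrook 500/718 = 69.6% → Millbrook
Prime: Downtown 2010/2893 = 69.5%, Millbrook 3177/4102 = 77.5% → Millbrook
Subprime: Downtown 20/121 = 16.5%, Millbrook 26/88 = 29.5% → Millbrook
Overall: Downtown 2530/3836 = 66.0%, Millbrook 3703/4908 = 75.4% → Millbrook
Millbrook wins overall and in every credit group — no reversal.

Yes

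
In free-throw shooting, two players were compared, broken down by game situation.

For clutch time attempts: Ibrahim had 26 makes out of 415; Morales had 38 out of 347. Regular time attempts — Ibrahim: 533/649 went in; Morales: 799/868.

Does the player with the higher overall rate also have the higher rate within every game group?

Clutch time: Ibrahim 26/415 = 6.3%, Morales 38/347 = 11.0% → Morales
Regular time: Ibrahim 533/649 = 82.1%, Morales 799/868 = 92.1% → Morales
Overall: Ibrahim 559/1064 = 52.5%, Morales 837/1215 = 68.9% → Morales
Morales wins overall and in every game group — no reversal.

Yes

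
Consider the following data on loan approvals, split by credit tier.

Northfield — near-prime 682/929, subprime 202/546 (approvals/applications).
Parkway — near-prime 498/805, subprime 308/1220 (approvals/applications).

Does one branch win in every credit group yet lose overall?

Near-prime: Northfield 682/929 = 73.4%, Parkway 498/805 = 61.9% → Northfield
Subprime: Northfield 202/546 = 37.0%, Parkway 308/1220 = 25.2% → Northfield
Overall: Northfield 884/1475 = 59.9%, Parkway 806/2025 = 39.8% → Northfield
Northfield wins overall and in every credit group — no reversal.

No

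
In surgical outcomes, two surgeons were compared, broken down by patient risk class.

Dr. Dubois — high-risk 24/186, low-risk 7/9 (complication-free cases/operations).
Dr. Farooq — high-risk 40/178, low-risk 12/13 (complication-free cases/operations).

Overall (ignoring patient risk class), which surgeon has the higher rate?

Dr. Farooq

High-risk: Dr. Dubois 24/186 = 12.9%, Dr. Farooq 40/178 = 22.5% → Dr. Farooq
Low-risk: Dr. Dubois 7/9 = 77.8%, Dr. Farooq 12/13 = 92.3% → Dr. Farooq
Overall: Dr. Dubois 31/195 = 15.9%, Dr. Farooq 52/191 = 27.2% → Dr. Farooq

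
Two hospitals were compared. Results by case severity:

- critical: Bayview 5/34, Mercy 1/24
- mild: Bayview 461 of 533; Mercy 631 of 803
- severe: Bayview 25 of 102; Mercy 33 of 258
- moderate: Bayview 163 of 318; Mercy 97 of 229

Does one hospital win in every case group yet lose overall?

No

Critical: Bayview 5/34 = 14.7%, Mercy 1/24 = 4.2% → Bayview
Mild: Bayview 461/533 = 86.5%, Mercy 631/803 = 78.6% → Bayview
Severe: Bayview 25/102 = 24.5%, Mercy 33/258 = 12.8% → Bayview
Moderate: Bayview 163/318 = 51.3%, Mercy 97/229 = 42.4% → Bayview
Overall: Bayview 654/987 = 66.3%, Mercy 762/1314 = 58.0% → Bayview
Bayview wins overall and in every case group — no reversal.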